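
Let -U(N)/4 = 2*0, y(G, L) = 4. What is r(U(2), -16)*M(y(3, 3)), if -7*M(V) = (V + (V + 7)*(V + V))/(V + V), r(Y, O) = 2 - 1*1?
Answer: -23/14 ≈ -1.6429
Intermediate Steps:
U(N) = 0 (U(N) = -8*0 = -4*0 = 0)
r(Y, O) = 1 (r(Y, O) = 2 - 1 = 1)
M(V) = -(V + 2*V*(7 + V))/(14*V) (M(V) = -(V + (V + 7)*(V + V))/(7*(V + V)) = -(V + (7 + V)*(2*V))/(7*(2*V)) = -(V + 2*V*(7 + V))*1/(2*V)/7 = -(V + 2*V*(7 + V))/(14*V))
r(U(2), -16)*M(y(3, 3)) = 1*(-15/14 - 1/7*4) = 1*(-15/14 - 4/7) = 1*(-23/14) = -23/14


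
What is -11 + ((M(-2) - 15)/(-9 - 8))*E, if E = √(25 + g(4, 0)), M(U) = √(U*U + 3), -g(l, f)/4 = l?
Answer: -142/17 - 3*√7/17 ≈ -8.8198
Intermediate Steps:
g(l, f) = -4*l
M(U) = √(3 + U²) (M(U) = √(U² + 3) = √(3 + U²))
E = 3 (E = √(25 - 4*4) = √(25 - 16) = √9 = 3)
-11 + ((M(-2) - 15)/(-9 - 8))*E = -11 + ((√(3 + (-2)²) - 15)/(-9 - 8))*3 = -11 + ((√(3 + 4) - 15)/(-17))*3 = -11 + ((√7 - 15)*(-1/17))*3 = -11 + ((-15 + √7)*(-1/17))*3 = -11 + (15/17 - √7/17)*3 = -11 + (45/17 - 3*√7/17) = -142/17 - 3*√7/17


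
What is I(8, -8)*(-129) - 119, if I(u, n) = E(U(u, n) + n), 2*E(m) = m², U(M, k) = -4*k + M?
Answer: -66167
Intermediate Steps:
U(M, k) = M - 4*k
E(m) = m²/2
I(u, n) = (u - 3*n)²/2 (I(u, n) = ((u - 4*n) + n)²/2 = (u - 3*n)²/2)
I(8, -8)*(-129) - 119 = ((-1*8 + 3*(-8))²/2)*(-129) - 119 = ((-8 - 24)²/2)*(-129) - 119 = ((½)*(-32)²)*(-129) - 119 = ((½)*1024)*(-129) - 119 = 512*(-129) - 119 = -66048 - 119 = -66167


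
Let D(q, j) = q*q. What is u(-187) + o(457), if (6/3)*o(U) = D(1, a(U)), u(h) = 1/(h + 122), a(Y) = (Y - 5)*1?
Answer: 63/130 ≈ 0.48462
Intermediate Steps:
a(Y) = -5 + Y (a(Y) = (-5 + Y)*1 = -5 + Y)
D(q, j) = q²
u(h) = 1/(122 + h)
o(U) = ½ (o(U) = (½)*1² = (½)*1 = ½)
u(-187) + o(457) = 1/(122 - 187) + ½ = 1/(-65) + ½ = -1/65 + ½ = 63/130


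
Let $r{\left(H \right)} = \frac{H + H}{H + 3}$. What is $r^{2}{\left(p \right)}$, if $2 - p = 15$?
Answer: $\frac{169}{25} \approx 6.76$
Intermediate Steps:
$p = -13$ ($p = 2 - 15 = -13$)
$r{\left(H \right)} = \frac{2 H}{3 + H}$
$r^{2}{\left(p \right)} = \left(2 \left(-13\right) \frac{1}{3 - 13}\right)^{2} = \left(2 \left(-13\right) \frac{1}{-10}\right)^{2} = \left(2 \left(-13\right) \left(- \frac{1}{10}\right)\right)^{2} = \left(\frac{13}{5}\right)^{2} = \frac{169}{25}$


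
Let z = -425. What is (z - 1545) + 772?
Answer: -1198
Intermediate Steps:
(z - 1545) + 772 = (-425 - 1545) + 772 = -1970 + 772 = -1198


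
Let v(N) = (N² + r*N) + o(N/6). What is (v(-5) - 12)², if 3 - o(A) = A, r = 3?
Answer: 121/36 ≈ 3.3611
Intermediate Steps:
o(A) = 3 - A
v(N) = 3 + N² + 17*N/6 (v(N) = (N² + 3*N) + (3 - N/6) = 3 + N² + 17*N/6)
(v(-5) - 12)² = ((3 + (-5)² + (17/6)*(-5)) - 12)² = ((3 + 25 - 85/6) - 12)² = (83/6 - 12)² = (11/6)² = 121/36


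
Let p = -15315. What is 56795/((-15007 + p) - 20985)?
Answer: -56795/51307 ≈ -1.1070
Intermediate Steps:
56795/((-15007 + p) - 20985) = 56795/((-15007 - 15315) - 20985) = 56795/(-30322 - 20985) = 56795/(-51307) = 56795*(-1/51307) = -56795/51307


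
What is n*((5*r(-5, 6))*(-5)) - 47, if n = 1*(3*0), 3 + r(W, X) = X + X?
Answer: -47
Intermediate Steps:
r(W, X) = -3 + 2*X (r(W, X) = -3 + (X + X) = -3 + 2*X)
n = 0 (n = 1*0 = 0)
n*((5*r(-5, 6))*(-5)) - 47 = 0*((5*(-3 + 2*6))*(-5)) - 47 = 0*((5*(-3 + 12))*(-5)) - 47 = 0*((5*9)*(-5)) - 47 = 0*(45*(-5)) - 47 = 0*(-225) - 47 = 0 - 47 = -47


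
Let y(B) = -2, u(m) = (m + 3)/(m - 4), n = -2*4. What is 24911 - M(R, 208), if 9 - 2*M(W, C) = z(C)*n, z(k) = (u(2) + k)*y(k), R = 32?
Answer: 53101/2 ≈ 26551.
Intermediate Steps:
n = -8
u(m) = (3 + m)/(-4 + m)
z(k) = 5 - 2*k (z(k) = ((3 + 2)/(-4 + 2) + k)*(-2) = (5/(-2) + k)*(-2) = (-½*5 + k)*(-2) = (-5/2 + k)*(-2) = 5 - 2*k)
M(W, C) = 49/2 - 8*C (M(W, C) = 9/2 - (5 - 2*C)*(-8)/2 = 9/2 - (-40 + 16*C)/2 = 9/2 + (20 - 8*C) = 49/2 - 8*C)
24911 - M(R, 208) = 24911 - (49/2 - 8*208) = 24911 - (49/2 - 1664) = 24911 - 1*(-3279/2) = 24911 + 3279/2 = 53101/2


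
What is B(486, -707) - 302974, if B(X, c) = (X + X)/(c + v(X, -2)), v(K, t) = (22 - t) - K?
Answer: -354177578/1169 ≈ -3.0298e+5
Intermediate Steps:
v(K, t) = 22 - K - t
B(X, c) = 2*X/(24 + c - X) (B(X, c) = (X + X)/(c + (22 - X - 1*(-2))) = (2*X)/(c + (22 - X + 2)) = (2*X)/(c + (24 - X)) = (2*X)/(24 + c - X) = 2*X/(24 + c - X))
B(486, -707) - 302974 = 2*486/(24 - 707 - 1*486) - 302974 = 2*486/(24 - 707 - 486) - 302974 = 2*486/(-1169) - 302974 = 2*486*(-1/1169) - 302974 = -972/1169 - 302974 = -354177578/1169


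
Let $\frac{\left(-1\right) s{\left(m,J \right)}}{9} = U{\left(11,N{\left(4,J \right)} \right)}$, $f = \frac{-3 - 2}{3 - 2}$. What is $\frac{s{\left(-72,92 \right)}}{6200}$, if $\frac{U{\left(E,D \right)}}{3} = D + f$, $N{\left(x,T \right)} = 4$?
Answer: $\frac{27}{6200} \approx 0.0043548$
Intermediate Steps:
$f = -5$ ($f = - \frac{5}{1} = \left(-5\right) 1 = -5$)
$U{\left(E,D \right)} = -15 + 3 D$ ($U{\left(E,D \right)} = 3 \left(D - 5\right) = 3 \left(-5 + D\right) = -15 + 3 D$)
$s{\left(m,J \right)} = 27$ ($s{\left(m,J \right)} = - 9 \left(-15 + 3 \cdot 4\right) = - 9 \left(-15 + 12\right) = \left(-9\right) \left(-3\right) = 27$)
$\frac{s{\left(-72,92 \right)}}{6200} = \frac{27}{6200}$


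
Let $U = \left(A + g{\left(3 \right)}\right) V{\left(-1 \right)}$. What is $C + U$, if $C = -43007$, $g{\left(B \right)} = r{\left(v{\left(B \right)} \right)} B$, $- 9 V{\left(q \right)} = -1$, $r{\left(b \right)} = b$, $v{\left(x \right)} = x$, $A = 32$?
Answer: $- \frac{387022}{9} \approx -43002.0$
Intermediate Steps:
$V{\left(q \right)} = \frac{1}{9}$ ($V{\left(q \right)} = \left(- \frac{1}{9}\right) \left(-1\right) = \frac{1}{9}$)
$g{\left(B \right)} = B^{2}$ ($g{\left(B \right)} = B B = B^{2}$)
$U = \frac{41}{9}$ ($U = \left(32 + 3^{2}\right) \frac{1}{9} = \left(32 + 9\right) \frac{1}{9} = 41 \cdot \frac{1}{9} = \frac{41}{9} \approx 4.5556$)
$C + U = -43007 + \frac{41}{9} = - \frac{387022}{9}$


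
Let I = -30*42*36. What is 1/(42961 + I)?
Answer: -1/2399 ≈ -0.00041684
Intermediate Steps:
I = -45360 (I = -1260*36 = -45360)
1/(42961 + I) = 1/(42961 - 45360) = 1/(-2399) = -1/2399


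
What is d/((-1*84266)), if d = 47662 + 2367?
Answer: -7147/12038 ≈ -0.59370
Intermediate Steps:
d = 50029
d/((-1*84266)) = 50029/((-1*84266)) = 50029/(-84266) = 50029*(-1/84266) = -7147/12038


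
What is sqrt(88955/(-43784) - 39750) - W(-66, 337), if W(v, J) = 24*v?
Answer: 1584 + I*sqrt(19051545345430)/21892 ≈ 1584.0 + 199.38*I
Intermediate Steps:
sqrt(88955/(-43784) - 39750) - W(-66, 337) = sqrt(88955/(-43784) - 39750) - 24*(-66) = sqrt(88955*(-1/43784) - 39750) - 1*(-1584) = sqrt(-88955/43784 - 39750) + 1584 = sqrt(-1740502955/43784) + 1584 = I*sqrt(19051545345430)/21892 + 1584 = 1584 + I*sqrt(19051545345430)/21892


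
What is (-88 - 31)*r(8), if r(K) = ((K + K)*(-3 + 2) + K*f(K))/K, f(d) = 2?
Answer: 0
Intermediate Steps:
r(K) = 0 (r(K) = ((K + K)*(-3 + 2) + K*2)/K = ((2*K)*(-1) + 2*K)/K = (-2*K + 2*K)/K = 0/K = 0)
(-88 - 31)*r(8) = (-88 - 31)*0 = -119*0 = 0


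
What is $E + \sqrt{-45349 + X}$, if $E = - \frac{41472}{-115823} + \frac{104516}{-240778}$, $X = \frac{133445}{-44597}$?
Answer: $- \frac{1059905726}{13943815147} + \frac{i \sqrt{90200233102406}}{44597} \approx -0.076013 + 212.96 i$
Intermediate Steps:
$X = - \frac{133445}{44597}$ ($X = 133445 \left(- \frac{1}{44597}\right) = - \frac{133445}{44597} \approx -2.9922$)
$E = - \frac{1059905726}{13943815147}$ ($E = \left(-41472\right) \left(- \frac{1}{115823}\right) + 104516 \left(- \frac{1}{240778}\right) = \frac{41472}{115823} - \frac{52258}{120389} = - \frac{1059905726}{13943815147} \approx -0.076013$)
$E + \sqrt{-45349 + X} = - \frac{1059905726}{13943815147} + \sqrt{-45349 - \frac{133445}{44597}} = - \frac{1059905726}{13943815147} + \sqrt{- \frac{2022562798}{44597}} = - \frac{1059905726}{13943815147} + \frac{i \sqrt{90200233102406}}{44597}$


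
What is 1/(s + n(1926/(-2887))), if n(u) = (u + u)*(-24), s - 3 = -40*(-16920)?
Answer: 2887/1954022709 ≈ 1.4775e-6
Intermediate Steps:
s = 676803 (s = 3 - 40*(-16920) = 3 + 676800 = 676803)
n(u) = -48*u (n(u) = (2*u)*(-24) = -48*u)
1/(s + n(1926/(-2887))) = 1/(676803 - 92448/(-2887)) = 1/(676803 - 92448*(-1)/2887) = 1/(676803 - 48*(-1926/2887)) = 1/(676803 + 92448/2887) = 1/(1954022709/2887) = 2887/1954022709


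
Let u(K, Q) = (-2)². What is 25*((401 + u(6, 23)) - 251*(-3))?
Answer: 28950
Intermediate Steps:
u(K, Q) = 4
25*((401 + u(6, 23)) - 251*(-3)) = 25*((401 + 4) - 251*(-3)) = 25*(405 + 753) = 25*1158 = 28950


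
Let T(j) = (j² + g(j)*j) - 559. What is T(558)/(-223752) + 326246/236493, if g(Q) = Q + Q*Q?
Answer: -13720899072847/17638593912 ≈ -777.89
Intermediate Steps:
g(Q) = Q + Q²
T(j) = -559 + j² + j²*(1 + j) (T(j) = (j² + (j*(1 + j))*j) - 559 = (j² + j²*(1 + j)) - 559 = -559 + j² + j²*(1 + j))
T(558)/(-223752) + 326246/236493 = (-559 + 558³ + 2*558²)/(-223752) + 326246/236493 = (-559 + 173741112 + 2*311364)*(-1/223752) + 326246*(1/236493) = (-559 + 173741112 + 622728)*(-1/223752) + 326246/236493 = 174363281*(-1/223752) + 326246/236493 = -174363281/223752 + 326246/236493 = -13720899072847/17638593912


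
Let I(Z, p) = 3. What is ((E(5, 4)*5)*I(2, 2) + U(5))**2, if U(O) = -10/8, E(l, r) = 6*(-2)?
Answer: 525625/16 ≈ 32852.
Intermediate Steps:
E(l, r) = -12
U(O) = -5/4 (U(O) = -10*1/8 = -5/4)
((E(5, 4)*5)*I(2, 2) + U(5))**2 = (-12*5*3 - 5/4)**2 = (-60*3 - 5/4)**2 = (-180 - 5/4)**2 = (-725/4)**2 = 525625/16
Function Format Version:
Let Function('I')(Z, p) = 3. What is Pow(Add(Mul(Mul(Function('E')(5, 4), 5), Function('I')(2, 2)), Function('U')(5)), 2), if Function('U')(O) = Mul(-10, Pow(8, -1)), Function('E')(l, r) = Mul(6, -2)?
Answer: Rational(525625, 16) ≈ 32852.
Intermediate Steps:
Function('E')(l, r) = -12
Function('U')(O) = Rational(-5, 4) (Function('U')(O) = Mul(-10, Rational(1, 8)) = Rational(-5, 4))
Pow(Add(Mul(Mul(Function('E')(5, 4), 5), Function('I')(2, 2)), Function('U')(5)), 2) = Pow(Add(Mul(Mul(-12, 5), 3), Rational(-5, 4)), 2) = Pow(Add(Mul(-60, 3), Rational(-5, 4)), 2) = Pow(Add(-180, Rational(-5, 4)), 2) = Pow(Rational(-725, 4), 2) = Rational(525625, 16)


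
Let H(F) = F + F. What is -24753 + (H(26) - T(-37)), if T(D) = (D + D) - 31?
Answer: -24596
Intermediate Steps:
H(F) = 2*F
T(D) = -31 + 2*D (T(D) = 2*D - 31 = -31 + 2*D)
-24753 + (H(26) - T(-37)) = -24753 + (2*26 - (-31 + 2*(-37))) = -24753 + (52 - (-31 - 74)) = -24753 + (52 - 1*(-105)) = -24753 + (52 + 105) = -24753 + 157 = -24596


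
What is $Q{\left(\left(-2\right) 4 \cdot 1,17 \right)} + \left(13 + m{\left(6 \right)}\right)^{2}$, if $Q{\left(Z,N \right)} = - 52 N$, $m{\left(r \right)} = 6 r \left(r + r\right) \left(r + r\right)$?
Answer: $27007925$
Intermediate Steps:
$m{\left(r \right)} = 24 r^{3}$ ($m{\left(r \right)} = 6 r 2 r 2 r = 6 r 4 r^{2} = 24 r^{3}$)
$Q{\left(\left(-2\right) 4 \cdot 1,17 \right)} + \left(13 + m{\left(6 \right)}\right)^{2} = \left(-52\right) 17 + \left(13 + 24 \cdot 6^{3}\right)^{2} = -884 + \left(13 + 24 \cdot 216\right)^{2} = -884 + \left(13 + 5184\right)^{2} = -884 + 5197^{2} = -884 + 27008809 = 27007925$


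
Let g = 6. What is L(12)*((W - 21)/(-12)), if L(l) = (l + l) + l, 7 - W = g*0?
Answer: 42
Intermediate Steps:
W = 7 (W = 7 - 6*0 = 7 - 1*0 = 7 + 0 = 7)
L(l) = 3*l (L(l) = 2*l + l = 3*l)
L(12)*((W - 21)/(-12)) = (3*12)*((7 - 21)/(-12)) = 36*(-14*(-1/12)) = 36*(7/6) = 42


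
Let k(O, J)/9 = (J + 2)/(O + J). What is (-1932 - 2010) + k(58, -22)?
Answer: -3947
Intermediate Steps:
k(O, J) = 9*(2 + J)/(J + O) (k(O, J) = 9*((J + 2)/(O + J)) = 9*((2 + J)/(J + O)) = 9*(2 + J)/(J + O))
(-1932 - 2010) + k(58, -22) = (-1932 - 2010) + 9*(2 - 22)/(-22 + 58) = -3942 + 9*(-20)/36 = -3942 + 9*(1/36)*(-20) = -3942 - 5 = -3947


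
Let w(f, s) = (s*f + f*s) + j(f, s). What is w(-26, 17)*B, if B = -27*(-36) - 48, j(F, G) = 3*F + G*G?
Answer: -621852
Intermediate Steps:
j(F, G) = G² + 3*F (j(F, G) = 3*F + G² = G² + 3*F)
B = 924 (B = 972 - 48 = 924)
w(f, s) = s² + 3*f + 2*f*s (w(f, s) = (s*f + f*s) + (s² + 3*f) = (f*s + f*s) + (s² + 3*f) = 2*f*s + (s² + 3*f) = s² + 3*f + 2*f*s)
w(-26, 17)*B = (17² + 3*(-26) + 2*(-26)*17)*924 = (289 - 78 - 884)*924 = -673*924 = -621852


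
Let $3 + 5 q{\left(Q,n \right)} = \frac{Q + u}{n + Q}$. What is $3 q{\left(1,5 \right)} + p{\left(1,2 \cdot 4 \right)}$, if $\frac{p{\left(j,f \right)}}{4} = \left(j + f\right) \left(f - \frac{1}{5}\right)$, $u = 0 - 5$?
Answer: $\frac{1393}{5} \approx 278.6$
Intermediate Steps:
$u = -5$
$q{\left(Q,n \right)} = - \frac{3}{5} + \frac{-5 + Q}{5 \left(Q + n\right)}$ ($q{\left(Q,n \right)} = - \frac{3}{5} + \frac{\left(Q - 5\right) \frac{1}{n + Q}}{5} = - \frac{3}{5} + \frac{\left(-5 + Q\right) \frac{1}{Q + n}}{5} = - \frac{3}{5} + \frac{\frac{1}{Q + n} \left(-5 + Q\right)}{5} = - \frac{3}{5} + \frac{-5 + Q}{5 \left(Q + n\right)}$)
$p{\left(j,f \right)} = 4 \left(- \frac{1}{5} + f\right) \left(f + j\right)$ ($p{\left(j,f \right)} = 4 \left(j + f\right) \left(f - \frac{1}{5}\right) = 4 \left(f + j\right) \left(f - \frac{1}{5}\right) = 4 \left(f + j\right) \left(- \frac{1}{5} + f\right) = 4 \left(- \frac{1}{5} + f\right) \left(f + j\right)$)
$3 q{\left(1,5 \right)} + p{\left(1,2 \cdot 4 \right)} = 3 \frac{-5 - 15 - 2}{5 \left(1 + 5\right)} + \left(4 \left(2 \cdot 4\right)^{2} - \frac{4 \cdot 2 \cdot 4}{5} - \frac{4}{5} + 4 \cdot 2 \cdot 4 \cdot 1\right) = 3 \frac{-5 - 15 - 2}{5 \cdot 6} + \left(4 \cdot 8^{2} - \frac{32}{5} - \frac{4}{5} + 4 \cdot 8 \cdot 1\right) = 3 \cdot \frac{1}{5} \cdot \frac{1}{6} \left(-22\right) + \left(4 \cdot 64 - \frac{32}{5} - \frac{4}{5} + 32\right) = 3 \left(- \frac{11}{15}\right) + \left(256 - \frac{32}{5} - \frac{4}{5} + 32\right) = - \frac{11}{5} + \frac{1404}{5} = \frac{1393}{5}$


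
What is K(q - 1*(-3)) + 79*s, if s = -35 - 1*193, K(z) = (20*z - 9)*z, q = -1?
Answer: -17950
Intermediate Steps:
K(z) = z*(-9 + 20*z) (K(z) = (-9 + 20*z)*z = z*(-9 + 20*z))
s = -228 (s = -35 - 193 = -228)
K(q - 1*(-3)) + 79*s = (-1 - 1*(-3))*(-9 + 20*(-1 - 1*(-3))) + 79*(-228) = (-1 + 3)*(-9 + 20*(-1 + 3)) - 18012 = 2*(-9 + 20*2) - 18012 = 2*(-9 + 40) - 18012 = 2*31 - 18012 = 62 - 18012 = -17950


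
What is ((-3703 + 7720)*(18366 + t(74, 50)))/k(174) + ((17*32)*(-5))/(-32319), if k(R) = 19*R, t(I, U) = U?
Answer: 20972578792/937251 ≈ 22377.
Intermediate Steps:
((-3703 + 7720)*(18366 + t(74, 50)))/k(174) + ((17*32)*(-5))/(-32319) = ((-3703 + 7720)*(18366 + 50))/((19*174)) + ((17*32)*(-5))/(-32319) = (4017*18416)/3306 + (544*(-5))*(-1/32319) = 73977072*(1/3306) - 2720*(-1/32319) = 12329512/551 + 2720/32319 = 20972578792/937251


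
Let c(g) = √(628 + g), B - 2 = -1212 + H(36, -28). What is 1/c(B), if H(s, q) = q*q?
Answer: √202/202 ≈ 0.070360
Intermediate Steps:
H(s, q) = q²
B = -426 (B = 2 + (-1212 + (-28)²) = 2 + (-1212 + 784) = 2 - 428 = -426)
1/c(B) = 1/(√(628 - 426)) = 1/(√202) = √202/202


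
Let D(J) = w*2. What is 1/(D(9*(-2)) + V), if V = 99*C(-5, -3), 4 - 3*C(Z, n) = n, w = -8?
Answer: 1/215 ≈ 0.0046512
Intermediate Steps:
C(Z, n) = 4/3 - n/3
V = 231 (V = 99*(4/3 - ⅓*(-3)) = 99*(4/3 + 1) = 99*(7/3) = 231)
D(J) = -16 (D(J) = -8*2 = -16)
1/(D(9*(-2)) + V) = 1/(-16 + 231) = 1/215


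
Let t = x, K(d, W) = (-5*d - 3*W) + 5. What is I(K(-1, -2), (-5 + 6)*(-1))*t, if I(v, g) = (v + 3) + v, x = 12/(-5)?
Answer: -84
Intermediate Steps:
K(d, W) = 5 - 5*d - 3*W
x = -12/5 (x = 12*(-⅕) = -12/5 ≈ -2.4000)
I(v, g) = 3 + 2*v (I(v, g) = (3 + v) + v = 3 + 2*v)
t = -12/5 ≈ -2.4000
I(K(-1, -2), (-5 + 6)*(-1))*t = (3 + 2*(5 - 5*(-1) - 3*(-2)))*(-12/5) = (3 + 2*(5 + 5 + 6))*(-12/5) = (3 + 2*16)*(-12/5) = (3 + 32)*(-12/5) = 35*(-12/5) = -84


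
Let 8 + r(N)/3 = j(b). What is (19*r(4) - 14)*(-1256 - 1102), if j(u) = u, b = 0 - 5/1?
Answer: 1780290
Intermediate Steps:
b = -5 (b = 0 - 5*1 = 0 - 5 = -5)
r(N) = -39 (r(N) = -24 + 3*(-5) = -24 - 15 = -39)
(19*r(4) - 14)*(-1256 - 1102) = (19*(-39) - 14)*(-1256 - 1102) = (-741 - 14)*(-2358) = -755*(-2358) = 1780290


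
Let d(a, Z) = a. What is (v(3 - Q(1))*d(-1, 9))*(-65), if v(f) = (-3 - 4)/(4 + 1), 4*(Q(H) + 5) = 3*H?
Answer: -91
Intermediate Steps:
Q(H) = -5 + 3*H/4 (Q(H) = -5 + (3*H)/4 = -5 + 3*H/4)
v(f) = -7/5
(v(3 - Q(1))*d(-1, 9))*(-65) = -7/5*(-1)*(-65) = (7/5)*(-65) = -91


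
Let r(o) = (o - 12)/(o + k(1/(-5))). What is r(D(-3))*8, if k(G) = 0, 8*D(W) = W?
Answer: 264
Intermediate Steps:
D(W) = W/8
r(o) = (-12 + o)/o (r(o) = (o - 12)/(o + 0) = (-12 + o)/o)
r(D(-3))*8 = ((-12 + (⅛)*(-3))/(((⅛)*(-3))))*8 = ((-12 - 3/8)/(-3/8))*8 = -8/3*(-99/8)*8 = 33*8 = 264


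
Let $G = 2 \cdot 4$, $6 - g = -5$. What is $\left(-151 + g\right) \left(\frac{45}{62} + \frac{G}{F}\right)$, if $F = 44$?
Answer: $- \frac{43330}{341} \approx -127.07$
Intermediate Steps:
$g = 11$ ($g = 6 - -5 = 6 + 5 = 11$)
$G = 8$
$\left(-151 + g\right) \left(\frac{45}{62} + \frac{G}{F}\right) = \left(-151 + 11\right) \left(\frac{45}{62} + \frac{8}{44}\right) = - 140 \left(45 \cdot \frac{1}{62} + 8 \cdot \frac{1}{44}\right) = - 140 \left(\frac{45}{62} + \frac{2}{11}\right) = \left(-140\right) \frac{619}{682} = - \frac{43330}{341}$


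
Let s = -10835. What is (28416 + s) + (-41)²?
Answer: 19262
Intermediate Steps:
(28416 + s) + (-41)² = (28416 - 10835) + (-41)² = 17581 + 1681 = 19262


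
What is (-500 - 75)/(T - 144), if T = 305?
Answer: -25/7 ≈ -3.5714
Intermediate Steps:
(-500 - 75)/(T - 144) = (-500 - 75)/(305 - 144) = -575/161 = -575*1/161 = -25/7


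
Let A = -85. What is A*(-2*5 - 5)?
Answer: 1275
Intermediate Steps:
A*(-2*5 - 5) = -85*(-2*5 - 5) = -85*(-10 - 5) = -85*(-15) = 1275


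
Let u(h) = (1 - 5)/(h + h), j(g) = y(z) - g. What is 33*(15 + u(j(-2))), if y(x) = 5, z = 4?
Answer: 3399/7 ≈ 485.57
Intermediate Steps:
j(g) = 5 - g
u(h) = -2/h (u(h) = -4*1/(2*h) = -2/h)
33*(15 + u(j(-2))) = 33*(15 - 2/(5 - 1*(-2))) = 33*(15 - 2/(5 + 2)) = 33*(15 - 2/7) = 33*(103/7) = 3399/7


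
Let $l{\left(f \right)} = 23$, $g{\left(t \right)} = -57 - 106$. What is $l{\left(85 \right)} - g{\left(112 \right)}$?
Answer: $186$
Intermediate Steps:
$g{\left(t \right)} = -163$ ($g{\left(t \right)} = -57 - 106 = -163$)
$l{\left(85 \right)} - g{\left(112 \right)} = 23 - -163 = 23 + 163 = 186$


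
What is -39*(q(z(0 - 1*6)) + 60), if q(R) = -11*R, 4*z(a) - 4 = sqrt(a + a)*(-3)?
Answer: -1911 - 1287*I*sqrt(3)/2 ≈ -1911.0 - 1114.6*I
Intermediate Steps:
z(a) = 1 - 3*sqrt(2)*sqrt(a)/4 (z(a) = 1 + (sqrt(a + a)*(-3))/4 = 1 + (sqrt(2*a)*(-3))/4 = 1 + ((sqrt(2)*sqrt(a))*(-3))/4 = 1 + (-3*sqrt(2)*sqrt(a))/4 = 1 - 3*sqrt(2)*sqrt(a)/4)
-39*(q(z(0 - 1*6)) + 60) = -39*(-11*(1 - 3*sqrt(2)*sqrt(0 - 1*6)/4) + 60) = -39*(-11*(1 - 3*sqrt(2)*sqrt(0 - 6)/4) + 60) = -39*(-11*(1 - 3*sqrt(2)*sqrt(-6)/4) + 60) = -39*(-11*(1 - 3*sqrt(2)*I*sqrt(6)/4) + 60) = -39*(-11*(1 - 3*I*sqrt(3)/2) + 60) = -39*((-11 + 33*I*sqrt(3)/2) + 60) = -39*(49 + 33*I*sqrt(3)/2) = -1911 - 1287*I*sqrt(3)/2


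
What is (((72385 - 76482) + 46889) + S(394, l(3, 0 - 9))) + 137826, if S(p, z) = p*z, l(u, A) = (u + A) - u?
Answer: 177072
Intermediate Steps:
l(u, A) = A (l(u, A) = (A + u) - u = A)
(((72385 - 76482) + 46889) + S(394, l(3, 0 - 9))) + 137826 = (((72385 - 76482) + 46889) + 394*(0 - 9)) + 137826 = ((-4097 + 46889) + 394*(-9)) + 137826 = (42792 - 3546) + 137826 = 39246 + 137826 = 177072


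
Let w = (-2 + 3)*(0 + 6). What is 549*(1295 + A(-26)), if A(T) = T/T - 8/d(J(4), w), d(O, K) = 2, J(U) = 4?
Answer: 709308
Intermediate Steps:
w = 6 (w = 1*6 = 6)
A(T) = -3 (A(T) = T/T - 8/2 = 1 - 8*½ = 1 - 4 = -3)
549*(1295 + A(-26)) = 549*(1295 - 3) = 549*1292 = 709308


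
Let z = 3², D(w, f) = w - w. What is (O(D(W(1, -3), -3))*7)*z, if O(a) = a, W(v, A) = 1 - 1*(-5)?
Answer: 0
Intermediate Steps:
W(v, A) = 6 (W(v, A) = 1 + 5 = 6)
D(w, f) = 0
z = 9
(O(D(W(1, -3), -3))*7)*z = (0*7)*9 = 0*9 = 0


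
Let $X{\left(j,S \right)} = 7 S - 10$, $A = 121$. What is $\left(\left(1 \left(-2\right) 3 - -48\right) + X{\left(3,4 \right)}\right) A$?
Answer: $7260$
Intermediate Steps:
$X{\left(j,S \right)} = -10 + 7 S$
$\left(\left(1 \left(-2\right) 3 - -48\right) + X{\left(3,4 \right)}\right) A = \left(\left(1 \left(-2\right) 3 - -48\right) + \left(-10 + 7 \cdot 4\right)\right) 121 = \left(\left(\left(-2\right) 3 + 48\right) + \left(-10 + 28\right)\right) 121 = \left(\left(-6 + 48\right) + 18\right) 121 = \left(42 + 18\right) 121 = 60 \cdot 121 = 7260$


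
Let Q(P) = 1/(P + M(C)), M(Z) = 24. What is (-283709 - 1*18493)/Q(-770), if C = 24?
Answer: 225442692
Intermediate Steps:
Q(P) = 1/(24 + P) (Q(P) = 1/(P + 24) = 1/(24 + P))
(-283709 - 1*18493)/Q(-770) = (-283709 - 1*18493)/(1/(24 - 770)) = (-283709 - 18493)/(1/(-746)) = -302202/(-1/746) = -302202*(-746) = 225442692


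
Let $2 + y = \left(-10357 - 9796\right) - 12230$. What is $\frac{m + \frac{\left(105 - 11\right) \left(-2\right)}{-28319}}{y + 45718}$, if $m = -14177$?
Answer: $- \frac{401478275}{377577227} \approx -1.0633$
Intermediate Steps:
$y = -32385$ ($y = -2 - 32383 = -32385$)
$\frac{m + \frac{\left(105 - 11\right) \left(-2\right)}{-28319}}{y + 45718} = \frac{-14177 + \frac{\left(105 - 11\right) \left(-2\right)}{-28319}}{-32385 + 45718} = \frac{-14177 + 94 \left(-2\right) \left(- \frac{1}{28319}\right)}{13333} = \left(-14177 - - \frac{188}{28319}\right) \frac{1}{13333} = \left(-14177 + \frac{188}{28319}\right) \frac{1}{13333} = \left(- \frac{401478275}{28319}\right) \frac{1}{13333} = - \frac{401478275}{377577227}$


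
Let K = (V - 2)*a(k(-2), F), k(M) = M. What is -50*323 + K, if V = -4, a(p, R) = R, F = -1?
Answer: -16144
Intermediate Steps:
K = 6 (K = (-4 - 2)*(-1) = -6*(-1) = 6)
-50*323 + K = -50*323 + 6 = -16150 + 6 = -16144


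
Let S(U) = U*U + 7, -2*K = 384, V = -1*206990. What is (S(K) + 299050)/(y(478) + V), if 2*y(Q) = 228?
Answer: -335921/206876 ≈ -1.6238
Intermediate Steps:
V = -206990
y(Q) = 114 (y(Q) = (½)*228 = 114)
K = -192 (K = -½*384 = -192)
S(U) = 7 + U² (S(U) = U² + 7 = 7 + U²)
(S(K) + 299050)/(y(478) + V) = ((7 + (-192)²) + 299050)/(114 - 206990) = ((7 + 36864) + 299050)/(-206876) = (36871 + 299050)*(-1/206876) = 335921*(-1/206876) = -335921/206876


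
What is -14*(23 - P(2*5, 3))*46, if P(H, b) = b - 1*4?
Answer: -15456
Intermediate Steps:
P(H, b) = -4 + b (P(H, b) = b - 4 = -4 + b)
-14*(23 - P(2*5, 3))*46 = -14*(23 - (-4 + 3))*46 = -14*(23 - 1*(-1))*46 = -14*(23 + 1)*46 = -14*24*46 = -336*46 = -15456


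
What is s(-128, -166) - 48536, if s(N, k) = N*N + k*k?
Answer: -4596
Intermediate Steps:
s(N, k) = N² + k²
s(-128, -166) - 48536 = ((-128)² + (-166)²) - 48536 = (16384 + 27556) - 48536 = 43940 - 48536 = -4596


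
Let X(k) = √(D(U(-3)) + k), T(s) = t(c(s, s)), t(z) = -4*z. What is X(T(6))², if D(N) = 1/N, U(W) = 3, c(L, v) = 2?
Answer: -23/3 ≈ -7.6667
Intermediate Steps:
T(s) = -8 (T(s) = -4*2 = -8)
X(k) = √(⅓ + k) (X(k) = √(1/3 + k) = √(⅓ + k))
X(T(6))² = (√(3 + 9*(-8))/3)² = (√(3 - 72)/3)² = (√(-69)/3)² = ((I*√69)/3)² = (I*√69/3)² = -23/3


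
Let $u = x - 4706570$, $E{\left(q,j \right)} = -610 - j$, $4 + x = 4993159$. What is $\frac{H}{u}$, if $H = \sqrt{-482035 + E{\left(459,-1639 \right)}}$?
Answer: $\frac{i \sqrt{481006}}{286585} \approx 0.00242 i$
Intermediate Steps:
$x = 4993155$ ($x = -4 + 4993159 = 4993155$)
$H = i \sqrt{481006}$ ($H = \sqrt{-482035 - -1029} = \sqrt{-482035 + \left(-610 + 1639\right)} = \sqrt{-482035 + 1029} = \sqrt{-481006} = i \sqrt{481006} \approx 693.55 i$)
$u = 286585$ ($u = 4993155 - 4706570 = 286585$)
$\frac{H}{u} = \frac{i \sqrt{481006}}{286585}$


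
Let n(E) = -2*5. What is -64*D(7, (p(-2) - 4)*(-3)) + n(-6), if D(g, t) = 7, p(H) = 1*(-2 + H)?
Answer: -458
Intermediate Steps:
p(H) = -2 + H
n(E) = -10
-64*D(7, (p(-2) - 4)*(-3)) + n(-6) = -64*7 - 10 = -448 - 10 = -458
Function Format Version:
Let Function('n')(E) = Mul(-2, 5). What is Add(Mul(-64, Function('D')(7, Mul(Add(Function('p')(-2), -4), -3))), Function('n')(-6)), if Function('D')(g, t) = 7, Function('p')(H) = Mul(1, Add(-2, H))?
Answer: -458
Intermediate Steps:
Function('p')(H) = Add(-2, H)
Function('n')(E) = -10
Add(Mul(-64, Function('D')(7, Mul(Add(Function('p')(-2), -4), -3))), Function('n')(-6)) = Add(Mul(-64, 7), -10) = Add(-448, -10) = -458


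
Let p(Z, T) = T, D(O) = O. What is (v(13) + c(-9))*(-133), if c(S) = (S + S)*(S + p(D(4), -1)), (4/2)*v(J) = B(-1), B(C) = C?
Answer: -47747/2 ≈ -23874.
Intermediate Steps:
v(J) = -1/2 (v(J) = (1/2)*(-1) = -1/2)
c(S) = 2*S*(-1 + S) (c(S) = (S + S)*(S - 1) = (2*S)*(-1 + S) = 2*S*(-1 + S))
(v(13) + c(-9))*(-133) = (-1/2 + 2*(-9)*(-1 - 9))*(-133) = (-1/2 + 2*(-9)*(-10))*(-133) = (-1/2 + 180)*(-133) = (359/2)*(-133) = -47747/2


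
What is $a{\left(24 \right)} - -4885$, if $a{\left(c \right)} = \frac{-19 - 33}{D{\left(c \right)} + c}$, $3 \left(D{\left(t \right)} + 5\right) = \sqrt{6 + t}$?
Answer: $\frac{5238641}{1073} + \frac{52 \sqrt{30}}{1073} \approx 4882.5$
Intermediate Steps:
$D{\left(t \right)} = -5 + \frac{\sqrt{6 + t}}{3}$
$a{\left(c \right)} = - \frac{52}{-5 + c + \frac{\sqrt{6 + c}}{3}}$ ($a{\left(c \right)} = \frac{-19 - 33}{\left(-5 + \frac{\sqrt{6 + c}}{3}\right) + c} = - \frac{52}{-5 + c + \frac{\sqrt{6 + c}}{3}}$)
$a{\left(24 \right)} - -4885 = - \frac{156}{-15 + \sqrt{6 + 24} + 3 \cdot 24} - -4885 = - \frac{156}{-15 + \sqrt{30} + 72} + 4885 = - \frac{156}{57 + \sqrt{30}} + 4885 = 4885 - \frac{156}{57 + \sqrt{30}}$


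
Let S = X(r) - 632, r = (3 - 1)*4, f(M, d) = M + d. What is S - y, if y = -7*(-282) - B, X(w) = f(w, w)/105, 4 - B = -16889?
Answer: 1500151/105 ≈ 14287.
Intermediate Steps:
B = 16893 (B = 4 - 1*(-16889) = 4 + 16889 = 16893)
r = 8 (r = 2*4 = 8)
X(w) = 2*w/105 (X(w) = (w + w)/105 = (2*w)*(1/105) = 2*w/105)
y = -14919 (y = -7*(-282) - 1*16893 = 1974 - 16893 = -14919)
S = -66344/105 (S = (2/105)*8 - 632 = 16/105 - 632 = -66344/105 ≈ -631.85)
S - y = -66344/105 - 1*(-14919) = -66344/105 + 14919 = 1500151/105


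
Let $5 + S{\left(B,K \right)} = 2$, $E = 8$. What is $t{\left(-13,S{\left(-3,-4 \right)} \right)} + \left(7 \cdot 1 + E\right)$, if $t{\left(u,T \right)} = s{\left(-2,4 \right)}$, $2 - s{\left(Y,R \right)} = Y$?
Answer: $19$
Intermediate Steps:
$s{\left(Y,R \right)} = 2 - Y$
$S{\left(B,K \right)} = -3$ ($S{\left(B,K \right)} = -5 + 2 = -3$)
$t{\left(u,T \right)} = 4$ ($t{\left(u,T \right)} = 2 - -2 = 2 + 2 = 4$)
$t{\left(-13,S{\left(-3,-4 \right)} \right)} + \left(7 \cdot 1 + E\right) = 4 + \left(7 \cdot 1 + 8\right) = 4 + \left(7 + 8\right) = 4 + 15 = 19$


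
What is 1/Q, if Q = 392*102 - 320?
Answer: 1/39664 ≈ 2.5212e-5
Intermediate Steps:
Q = 39664 (Q = 39984 - 320 = 39664)
1/Q = 1/39664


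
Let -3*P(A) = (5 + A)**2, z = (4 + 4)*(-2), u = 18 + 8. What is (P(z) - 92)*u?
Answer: -10322/3 ≈ -3440.7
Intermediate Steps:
u = 26
z = -16 (z = 8*(-2) = -16)
P(A) = -(5 + A)**2/3
(P(z) - 92)*u = (-(5 - 16)**2/3 - 92)*26 = (-1/3*(-11)**2 - 92)*26 = (-1/3*121 - 92)*26 = (-121/3 - 92)*26 = -397/3*26 = -10322/3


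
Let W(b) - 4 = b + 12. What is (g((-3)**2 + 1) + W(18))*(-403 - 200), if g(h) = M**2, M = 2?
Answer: -22914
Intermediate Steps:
g(h) = 4 (g(h) = 2**2 = 4)
W(b) = 16 + b (W(b) = 4 + (b + 12) = 4 + (12 + b) = 16 + b)
(g((-3)**2 + 1) + W(18))*(-403 - 200) = (4 + (16 + 18))*(-403 - 200) = (4 + 34)*(-603) = 38*(-603) = -22914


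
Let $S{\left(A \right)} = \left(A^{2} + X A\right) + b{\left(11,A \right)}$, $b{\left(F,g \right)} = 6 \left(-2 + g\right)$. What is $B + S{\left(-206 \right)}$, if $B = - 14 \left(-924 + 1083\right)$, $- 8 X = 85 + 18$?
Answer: $\frac{166457}{4} \approx 41614.0$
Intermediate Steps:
$X = - \frac{103}{8}$ ($X = - \frac{85 + 18}{8} = \left(- \frac{1}{8}\right) 103 = - \frac{103}{8} \approx -12.875$)
$b{\left(F,g \right)} = -12 + 6 g$
$S{\left(A \right)} = -12 + A^{2} - \frac{55 A}{8}$ ($S{\left(A \right)} = \left(A^{2} - \frac{103 A}{8}\right) + \left(-12 + 6 A\right) = -12 + A^{2} - \frac{55 A}{8}$)
$B = -2226$ ($B = \left(-14\right) 159 = -2226$)
$B + S{\left(-206 \right)} = -2226 - \left(- \frac{5617}{4} - 42436\right) = -2226 + \left(-12 + 42436 + \frac{5665}{4}\right) = -2226 + \frac{175361}{4} = \frac{166457}{4}$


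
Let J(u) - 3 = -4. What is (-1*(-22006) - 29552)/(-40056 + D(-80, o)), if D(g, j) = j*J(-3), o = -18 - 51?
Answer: 7546/39987 ≈ 0.18871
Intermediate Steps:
J(u) = -1 (J(u) = 3 - 4 = -1)
o = -69
D(g, j) = -j (D(g, j) = j*(-1) = -j)
(-1*(-22006) - 29552)/(-40056 + D(-80, o)) = (-1*(-22006) - 29552)/(-40056 - 1*(-69)) = (22006 - 29552)/(-40056 + 69) = -7546/(-39987) = -7546*(-1/39987) = 7546/39987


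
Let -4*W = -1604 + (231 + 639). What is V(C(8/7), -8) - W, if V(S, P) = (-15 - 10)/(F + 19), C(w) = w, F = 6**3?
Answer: -17259/94 ≈ -183.61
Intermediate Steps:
F = 216
V(S, P) = -5/47 (V(S, P) = (-15 - 10)/(216 + 19) = -25/235 = -25*1/235 = -5/47)
W = 367/2 (W = -(-1604 + (231 + 639))/4 = -(-1604 + 870)/4 = -1/4*(-734) = 367/2 ≈ 183.50)
V(C(8/7), -8) - W = -5/47 - 1*367/2 = -5/47 - 367/2 = -17259/94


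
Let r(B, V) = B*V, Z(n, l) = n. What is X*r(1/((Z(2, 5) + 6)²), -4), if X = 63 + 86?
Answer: -149/16 ≈ -9.3125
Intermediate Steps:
X = 149
X*r(1/((Z(2, 5) + 6)²), -4) = 149*(-4/(2 + 6)²) = 149*(-4/8²) = 149*(-4/64) = 149*((1/64)*(-4)) = 149*(-1/16) = -149/16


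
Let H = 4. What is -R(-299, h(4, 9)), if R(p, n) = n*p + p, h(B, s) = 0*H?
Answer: 299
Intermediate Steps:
h(B, s) = 0 (h(B, s) = 0*4 = 0)
R(p, n) = p + n*p
-R(-299, h(4, 9)) = -(-299)*(1 + 0) = -(-299) = -1*(-299) = 299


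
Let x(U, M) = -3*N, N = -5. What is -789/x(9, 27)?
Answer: -263/5 ≈ -52.600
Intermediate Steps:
x(U, M) = 15 (x(U, M) = -3*(-5) = 15)
-789/x(9, 27) = -789/15 = -789*1/15 = -263/5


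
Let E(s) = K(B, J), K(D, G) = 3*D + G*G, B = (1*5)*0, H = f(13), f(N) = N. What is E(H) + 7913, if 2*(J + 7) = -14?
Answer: 8109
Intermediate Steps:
J = -14 (J = -7 + (½)*(-14) = -7 - 7 = -14)
H = 13
B = 0 (B = 5*0 = 0)
K(D, G) = G² + 3*D (K(D, G) = 3*D + G² = G² + 3*D)
E(s) = 196 (E(s) = (-14)² + 3*0 = 196 + 0 = 196)
E(H) + 7913 = 196 + 7913 = 8109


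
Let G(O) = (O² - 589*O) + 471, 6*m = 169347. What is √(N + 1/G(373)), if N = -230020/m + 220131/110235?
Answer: 4*I*√10614277527363824099866833165/166138679594985 ≈ 2.4805*I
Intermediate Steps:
m = 56449/2 (m = (⅙)*169347 = 56449/2 ≈ 28225.)
N = -12762111527/2074218505 (N = -230020/56449/2 + 220131/110235 = -230020*2/56449 + 220131*(1/110235) = -460040/56449 + 73377/36745 = -12762111527/2074218505 ≈ -6.1527)
G(O) = 471 + O² - 589*O
√(N + 1/G(373)) = √(-12762111527/2074218505 + 1/(471 + 373² - 589*373)) = √(-12762111527/2074218505 + 1/(471 + 139129 - 219697)) = √(-12762111527/2074218505 + 1/(-80097)) = √(-12762111527/2074218505 - 1/80097) = √(-1022208921196624/166138679594985) = 4*I*√10614277527363824099866833165/166138679594985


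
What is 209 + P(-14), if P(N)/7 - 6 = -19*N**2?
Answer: -25817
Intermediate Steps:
P(N) = 42 - 133*N**2 (P(N) = 42 + 7*(-19*N**2) = 42 - 133*N**2)
209 + P(-14) = 209 + (42 - 133*(-14)**2) = 209 + (42 - 133*196) = 209 + (42 - 26068) = 209 - 26026 = -25817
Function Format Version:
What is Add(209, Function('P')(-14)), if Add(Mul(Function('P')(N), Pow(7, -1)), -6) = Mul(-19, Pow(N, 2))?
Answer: -25817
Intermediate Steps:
Function('P')(N) = Add(42, Mul(-133, Pow(N, 2))) (Function('P')(N) = Add(42, Mul(7, Mul(-19, Pow(N, 2)))) = Add(42, Mul(-133, Pow(N, 2))))
Add(209, Function('P')(-14)) = Add(209, Add(42, Mul(-133, Pow(-14, 2)))) = Add(209, Add(42, Mul(-133, 196))) = Add(209, Add(42, -26068)) = Add(209, -26026) = -25817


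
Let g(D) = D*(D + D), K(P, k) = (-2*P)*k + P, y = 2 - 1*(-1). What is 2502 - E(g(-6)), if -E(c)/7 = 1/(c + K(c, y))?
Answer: 720569/288 ≈ 2502.0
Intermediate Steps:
y = 3 (y = 2 + 1 = 3)
K(P, k) = P - 2*P*k (K(P, k) = -2*P*k + P = P - 2*P*k)
g(D) = 2*D² (g(D) = D*(2*D) = 2*D²)
E(c) = 7/(4*c) (E(c) = -7/(c + c*(1 - 2*3)) = -7/(c + c*(1 - 6)) = -7/(c + c*(-5)) = -7/(c - 5*c) = -7*(-1/(4*c)) = -(-7)/(4*c) = 7/(4*c))
2502 - E(g(-6)) = 2502 - 7/(4*(2*(-6)²)) = 2502 - 7/(4*(2*36)) = 2502 - 7/(4*72) = 2502 - 1*7/288 = 2502 - 7/288 = 720569/288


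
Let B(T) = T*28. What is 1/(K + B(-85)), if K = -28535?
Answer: -1/30915 ≈ -3.2347e-5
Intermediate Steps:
B(T) = 28*T
1/(K + B(-85)) = 1/(-28535 + 28*(-85)) = 1/(-28535 - 2380) = 1/(-30915) = -1/30915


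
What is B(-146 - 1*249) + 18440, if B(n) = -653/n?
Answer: 7284453/395 ≈ 18442.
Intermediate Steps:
B(-146 - 1*249) + 18440 = -653/(-146 - 1*249) + 18440 = -653/(-146 - 249) + 18440 = -653/(-395) + 18440 = -653*(-1/395) + 18440 = 653/395 + 18440 = 7284453/395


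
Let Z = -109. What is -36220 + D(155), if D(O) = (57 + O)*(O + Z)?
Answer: -26468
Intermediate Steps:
D(O) = (-109 + O)*(57 + O) (D(O) = (57 + O)*(O - 109) = (57 + O)*(-109 + O) = (-109 + O)*(57 + O))
-36220 + D(155) = -36220 + (-6213 + 155**2 - 52*155) = -36220 + (-6213 + 24025 - 8060) = -36220 + 9752 = -26468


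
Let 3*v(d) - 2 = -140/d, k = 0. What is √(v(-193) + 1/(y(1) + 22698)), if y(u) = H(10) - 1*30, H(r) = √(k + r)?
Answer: √(6903965313 + 304554*√10)/(579*√(22668 + √10)) ≈ 0.95316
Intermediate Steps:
H(r) = √r (H(r) = √(0 + r) = √r)
v(d) = ⅔ - 140/(3*d) (v(d) = ⅔ + (-140/d)/3 = ⅔ - 140/(3*d))
y(u) = -30 + √10 (y(u) = √10 - 1*30 = √10 - 30 = -30 + √10)
√(v(-193) + 1/(y(1) + 22698)) = √((⅔)*(-70 - 193)/(-193) + 1/((-30 + √10) + 22698)) = √((⅔)*(-1/193)*(-263) + 1/(22668 + √10)) = √(526/579 + 1/(22668 + √10))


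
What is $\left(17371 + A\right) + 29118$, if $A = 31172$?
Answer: $77661$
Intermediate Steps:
$\left(17371 + A\right) + 29118 = \left(17371 + 31172\right) + 29118 = 48543 + 29118 = 77661$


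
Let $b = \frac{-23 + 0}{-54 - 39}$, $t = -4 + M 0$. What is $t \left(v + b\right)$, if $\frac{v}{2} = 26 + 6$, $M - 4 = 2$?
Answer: $- \frac{23900}{93} \approx -256.99$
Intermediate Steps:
$M = 6$ ($M = 4 + 2 = 6$)
$v = 64$ ($v = 2 \left(26 + 6\right) = 2 \cdot 32 = 64$)
$t = -4$ ($t = -4 + 6 \cdot 0 = -4 + 0 = -4$)
$b = \frac{23}{93}$ ($b = - \frac{23}{-93} = \left(-23\right) \left(- \frac{1}{93}\right) = \frac{23}{93} \approx 0.24731$)
$t \left(v + b\right) = - 4 \left(64 + \frac{23}{93}\right) = \left(-4\right) \frac{5975}{93} = - \frac{23900}{93}$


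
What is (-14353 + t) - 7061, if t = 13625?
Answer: -7789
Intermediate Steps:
(-14353 + t) - 7061 = (-14353 + 13625) - 7061 = -728 - 7061 = -7789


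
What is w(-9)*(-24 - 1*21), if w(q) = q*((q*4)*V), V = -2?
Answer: 29160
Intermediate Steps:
w(q) = -8*q**2 (w(q) = q*((q*4)*(-2)) = q*((4*q)*(-2)) = q*(-8*q) = -8*q**2)
w(-9)*(-24 - 1*21) = (-8*(-9)**2)*(-24 - 1*21) = (-8*81)*(-24 - 21) = -648*(-45) = 29160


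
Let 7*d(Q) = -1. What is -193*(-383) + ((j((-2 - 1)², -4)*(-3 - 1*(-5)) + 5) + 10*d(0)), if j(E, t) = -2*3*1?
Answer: 517374/7 ≈ 73911.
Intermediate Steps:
d(Q) = -⅐ (d(Q) = (⅐)*(-1) = -⅐)
j(E, t) = -6 (j(E, t) = -6*1 = -6)
-193*(-383) + ((j((-2 - 1)², -4)*(-3 - 1*(-5)) + 5) + 10*d(0)) = -193*(-383) + ((-6*(-3 - 1*(-5)) + 5) + 10*(-⅐)) = 73919 + ((-6*(-3 + 5) + 5) - 10/7) = 73919 + ((-6*2 + 5) - 10/7) = 73919 + ((-12 + 5) - 10/7) = 73919 + (-7 - 10/7) = 73919 - 59/7 = 517374/7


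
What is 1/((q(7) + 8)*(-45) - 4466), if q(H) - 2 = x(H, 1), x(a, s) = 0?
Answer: -1/4916 ≈ -0.00020342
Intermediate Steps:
q(H) = 2 (q(H) = 2 + 0 = 2)
1/((q(7) + 8)*(-45) - 4466) = 1/((2 + 8)*(-45) - 4466) = 1/(10*(-45) - 4466) = 1/(-450 - 4466) = 1/(-4916) = -1/4916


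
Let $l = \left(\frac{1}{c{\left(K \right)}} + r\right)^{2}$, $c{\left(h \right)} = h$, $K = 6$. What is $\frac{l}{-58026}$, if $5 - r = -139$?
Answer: $- \frac{748225}{2088936} \approx -0.35818$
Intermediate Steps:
$r = 144$ ($r = 5 - -139 = 5 + 139 = 144$)
$l = \frac{748225}{36}$ ($l = \left(\frac{1}{6} + 144\right)^{2} = \left(\frac{865}{6}\right)^{2} = \frac{748225}{36} \approx 20784.0$)
$\frac{l}{-58026} = \frac{748225}{36 \left(-58026\right)} = \frac{748225}{36} \left(- \frac{1}{58026}\right) = - \frac{748225}{2088936}$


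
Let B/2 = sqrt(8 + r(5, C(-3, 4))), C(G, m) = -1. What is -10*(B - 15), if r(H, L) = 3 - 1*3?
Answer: 150 - 40*sqrt(2) ≈ 93.431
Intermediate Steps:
r(H, L) = 0 (r(H, L) = 3 - 3 = 0)
B = 4*sqrt(2) (B = 2*sqrt(8 + 0) = 2*sqrt(8) = 2*(2*sqrt(2)) = 4*sqrt(2) ≈ 5.6569)
-10*(B - 15) = -10*(4*sqrt(2) - 15) = -10*(-15 + 4*sqrt(2)) = 150 - 40*sqrt(2)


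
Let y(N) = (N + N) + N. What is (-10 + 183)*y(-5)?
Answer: -2595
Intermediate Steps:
y(N) = 3*N (y(N) = 2*N + N = 3*N)
(-10 + 183)*y(-5) = (-10 + 183)*(3*(-5)) = 173*(-15) = -2595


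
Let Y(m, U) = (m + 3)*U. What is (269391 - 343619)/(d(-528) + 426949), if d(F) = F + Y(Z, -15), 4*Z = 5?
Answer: -26992/155039 ≈ -0.17410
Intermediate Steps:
Z = 5/4 (Z = (¼)*5 = 5/4 ≈ 1.2500)
Y(m, U) = U*(3 + m) (Y(m, U) = (3 + m)*U = U*(3 + m))
d(F) = -255/4 + F (d(F) = F - 15*(3 + 5/4) = F - 15*17/4 = F - 255/4 = -255/4 + F)
(269391 - 343619)/(d(-528) + 426949) = (269391 - 343619)/((-255/4 - 528) + 426949) = -74228/(-2367/4 + 426949) = -74228/1705429/4 = -74228*4/1705429 = -26992/155039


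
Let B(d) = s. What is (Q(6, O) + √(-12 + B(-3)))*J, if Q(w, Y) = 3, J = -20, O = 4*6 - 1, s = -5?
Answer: -60 - 20*I*√17 ≈ -60.0 - 82.462*I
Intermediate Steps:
O = 23 (O = 24 - 1 = 23)
B(d) = -5
(Q(6, O) + √(-12 + B(-3)))*J = (3 + √(-12 - 5))*(-20) = (3 + √(-17))*(-20) = (3 + I*√17)*(-20) = -60 - 20*I*√17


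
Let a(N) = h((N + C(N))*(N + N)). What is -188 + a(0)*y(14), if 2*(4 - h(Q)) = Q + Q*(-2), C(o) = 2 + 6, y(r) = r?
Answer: -132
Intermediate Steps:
C(o) = 8
h(Q) = 4 + Q/2 (h(Q) = 4 - (Q + Q*(-2))/2 = 4 - (Q - 2*Q)/2 = 4 - (-1)*Q/2 = 4 + Q/2)
a(N) = 4 + N*(8 + N) (a(N) = 4 + ((N + 8)*(N + N))/2 = 4 + ((8 + N)*(2*N))/2 = 4 + (2*N*(8 + N))/2 = 4 + N*(8 + N))
-188 + a(0)*y(14) = -188 + (4 + 0*(8 + 0))*14 = -188 + (4 + 0*8)*14 = -188 + (4 + 0)*14 = -188 + 4*14 = -188 + 56 = -132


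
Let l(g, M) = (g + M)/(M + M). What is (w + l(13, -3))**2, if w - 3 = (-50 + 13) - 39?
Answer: 50176/9 ≈ 5575.1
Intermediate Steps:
l(g, M) = (M + g)/(2*M) (l(g, M) = (M + g)/((2*M)) = (M + g)*(1/(2*M)) = (M + g)/(2*M))
w = -73 (w = 3 + ((-50 + 13) - 39) = 3 + (-37 - 39) = 3 - 76 = -73)
(w + l(13, -3))**2 = (-73 + (1/2)*(-3 + 13)/(-3))**2 = (-73 + (1/2)*(-1/3)*10)**2 = (-73 - 5/3)**2 = (-224/3)**2 = 50176/9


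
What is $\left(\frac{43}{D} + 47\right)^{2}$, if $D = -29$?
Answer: $\frac{1742400}{841} \approx 2071.8$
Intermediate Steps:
$\left(\frac{43}{D} + 47\right)^{2} = \left(\frac{43}{-29} + 47\right)^{2} = \left(43 \left(- \frac{1}{29}\right) + 47\right)^{2} = \left(- \frac{43}{29} + 47\right)^{2} = \left(\frac{1320}{29}\right)^{2} = \frac{1742400}{841}$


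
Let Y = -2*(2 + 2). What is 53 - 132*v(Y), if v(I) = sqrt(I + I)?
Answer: 53 - 528*I ≈ 53.0 - 528.0*I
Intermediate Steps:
Y = -8 (Y = -2*4 = -8)
v(I) = sqrt(2)*sqrt(I) (v(I) = sqrt(2*I) = sqrt(2)*sqrt(I))
53 - 132*v(Y) = 53 - 132*sqrt(2)*sqrt(-8) = 53 - 132*sqrt(2)*2*I*sqrt(2) = 53 - 528*I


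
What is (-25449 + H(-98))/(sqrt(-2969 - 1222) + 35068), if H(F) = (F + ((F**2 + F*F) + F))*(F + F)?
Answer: -11960741588/111797165 + 3751801*I*sqrt(4191)/1229768815 ≈ -106.99 + 0.1975*I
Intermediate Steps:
H(F) = 2*F*(2*F + 2*F**2) (H(F) = (F + ((F**2 + F**2) + F))*(2*F) = (F + (2*F**2 + F))*(2*F) = (F + (F + 2*F**2))*(2*F) = (2*F + 2*F**2)*(2*F) = 2*F*(2*F + 2*F**2))
(-25449 + H(-98))/(sqrt(-2969 - 1222) + 35068) = (-25449 + 4*(-98)**2*(1 - 98))/(sqrt(-2969 - 1222) + 35068) = (-25449 + 4*9604*(-97))/(sqrt(-4191) + 35068) = (-25449 - 3726352)/(I*sqrt(4191) + 35068) = -3751801/(35068 + I*sqrt(4191))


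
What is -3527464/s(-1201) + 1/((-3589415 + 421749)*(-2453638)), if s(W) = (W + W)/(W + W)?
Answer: -27416528444068889311/7772305668908 ≈ -3.5275e+6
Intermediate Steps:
s(W) = 1 (s(W) = (2*W)/((2*W)) = (2*W)*(1/(2*W)) = 1)
-3527464/s(-1201) + 1/((-3589415 + 421749)*(-2453638)) = -3527464/1 + 1/((-3589415 + 421749)*(-2453638)) = -3527464*1 - 1/2453638/(-3167666) = -3527464 - 1/3167666*(-1/2453638) = -3527464 + 1/7772305668908 = -27416528444068889311/7772305668908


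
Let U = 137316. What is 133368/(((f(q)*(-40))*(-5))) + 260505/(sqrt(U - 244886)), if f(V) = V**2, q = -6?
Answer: 5557/300 - 52101*I*sqrt(107570)/21514 ≈ 18.523 - 794.27*I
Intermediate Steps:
133368/(((f(q)*(-40))*(-5))) + 260505/(sqrt(U - 244886)) = 133368/((((-6)**2*(-40))*(-5))) + 260505/(sqrt(137316 - 244886)) = 133368/(((36*(-40))*(-5))) + 260505/(sqrt(-107570)) = 133368/((-1440*(-5))) + 260505/((I*sqrt(107570))) = 133368/7200 + 260505*(-I*sqrt(107570)/107570) = 133368*(1/7200) - 52101*I*sqrt(107570)/21514 = 5557/300 - 52101*I*sqrt(107570)/21514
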